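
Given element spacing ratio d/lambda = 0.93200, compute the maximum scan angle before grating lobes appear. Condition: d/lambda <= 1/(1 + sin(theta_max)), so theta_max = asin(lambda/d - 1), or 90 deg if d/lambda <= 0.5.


lambda/d - 1 = 1/0.93200 - 1 = 0.07296137
theta_max = asin(0.07296137) = 4.184 deg

4.184 deg


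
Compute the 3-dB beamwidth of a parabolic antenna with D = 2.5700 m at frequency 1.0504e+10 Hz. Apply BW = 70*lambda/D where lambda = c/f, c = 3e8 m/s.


lambda = c / f = 3.0000e+08 / 1.0504e+10 = 0.02856055 m
BW = 70 * 0.02856055 / 2.5700 = 0.7779 deg

0.7779 deg


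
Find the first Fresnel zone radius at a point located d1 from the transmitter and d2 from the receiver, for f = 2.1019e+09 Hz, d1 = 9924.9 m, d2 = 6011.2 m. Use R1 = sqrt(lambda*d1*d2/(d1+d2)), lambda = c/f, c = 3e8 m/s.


lambda = c / f = 3.0000e+08 / 2.1019e+09 = 0.1427280 m
R1 = sqrt(0.1427280 * 9924.9 * 6011.2 / (9924.9 + 6011.2)) = 23.12 m

23.12 m


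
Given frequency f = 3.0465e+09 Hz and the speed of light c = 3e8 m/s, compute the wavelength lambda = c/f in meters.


lambda = c / f = 3.0000e+08 / 3.0465e+09 = 0.09847 m

0.09847 m


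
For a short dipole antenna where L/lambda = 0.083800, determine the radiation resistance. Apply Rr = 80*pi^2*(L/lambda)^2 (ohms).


Rr = 80 * pi^2 * (0.083800)^2 = 80 * 9.869604 * 7.022440e-03 = 5.545 ohm

5.545 ohm


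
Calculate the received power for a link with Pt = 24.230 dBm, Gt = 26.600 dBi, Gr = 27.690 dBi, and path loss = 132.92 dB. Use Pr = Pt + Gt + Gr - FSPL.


Pr = 24.230 + 26.600 + 27.690 - 132.92 = -54.40 dBm

-54.40 dBm


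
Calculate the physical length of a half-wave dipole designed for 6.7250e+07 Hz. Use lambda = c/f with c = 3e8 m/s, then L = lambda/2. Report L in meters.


lambda = c / f = 3.0000e+08 / 6.7250e+07 = 4.460967 m
L = lambda / 2 = 4.460967 / 2 = 2.230 m

2.230 m


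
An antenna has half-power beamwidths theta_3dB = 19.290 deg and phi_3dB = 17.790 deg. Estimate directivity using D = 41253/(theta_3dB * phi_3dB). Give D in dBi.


D_linear = 41253 / (19.290 * 17.790) = 120.2119
D_dBi = 10 * log10(120.2119) = 20.80 dBi

20.80 dBi


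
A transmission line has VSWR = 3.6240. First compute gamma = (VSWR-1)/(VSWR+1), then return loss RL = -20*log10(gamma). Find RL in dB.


gamma = (3.6240 - 1) / (3.6240 + 1) = 0.5674740
RL = -20 * log10(0.5674740) = 4.921 dB

4.921 dB


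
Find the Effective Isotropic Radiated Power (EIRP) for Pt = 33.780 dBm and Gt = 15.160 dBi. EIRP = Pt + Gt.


EIRP = Pt + Gt = 33.780 + 15.160 = 48.94 dBm

48.94 dBm


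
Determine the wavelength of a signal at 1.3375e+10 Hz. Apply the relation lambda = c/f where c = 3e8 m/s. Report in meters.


lambda = c / f = 3.0000e+08 / 1.3375e+10 = 0.02243 m

0.02243 m


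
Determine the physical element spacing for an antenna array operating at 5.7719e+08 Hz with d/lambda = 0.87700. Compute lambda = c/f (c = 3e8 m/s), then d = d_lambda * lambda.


lambda = c / f = 3.0000e+08 / 5.7719e+08 = 0.5197595 m
d = 0.87700 * 0.5197595 = 0.4558 m

0.4558 m


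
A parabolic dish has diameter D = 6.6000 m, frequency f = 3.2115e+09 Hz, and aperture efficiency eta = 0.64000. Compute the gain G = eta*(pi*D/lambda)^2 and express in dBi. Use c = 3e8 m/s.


lambda = c / f = 3.0000e+08 / 3.2115e+09 = 0.09341429 m
G_linear = 0.64000 * (pi * 6.6000 / 0.09341429)^2 = 31531.23
G_dBi = 10 * log10(31531.23) = 44.99 dBi

44.99 dBi


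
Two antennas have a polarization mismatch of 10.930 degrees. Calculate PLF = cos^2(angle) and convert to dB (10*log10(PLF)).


PLF_linear = cos^2(10.930 deg) = 0.9640482
PLF_dB = 10 * log10(0.9640482) = -0.1590 dB

-0.1590 dB


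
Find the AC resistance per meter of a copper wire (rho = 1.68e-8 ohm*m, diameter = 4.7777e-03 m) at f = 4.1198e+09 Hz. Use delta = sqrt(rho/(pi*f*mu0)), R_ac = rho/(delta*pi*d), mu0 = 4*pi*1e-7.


delta = sqrt(1.68e-8 / (pi * 4.1198e+09 * 4*pi*1e-7)) = 1.016335e-06 m
R_ac = 1.68e-8 / (1.016335e-06 * pi * 4.7777e-03) = 1.101 ohm/m

1.101 ohm/m


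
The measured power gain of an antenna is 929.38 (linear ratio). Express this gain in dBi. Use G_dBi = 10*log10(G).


G_dBi = 10 * log10(929.38) = 29.68 dBi

29.68 dBi


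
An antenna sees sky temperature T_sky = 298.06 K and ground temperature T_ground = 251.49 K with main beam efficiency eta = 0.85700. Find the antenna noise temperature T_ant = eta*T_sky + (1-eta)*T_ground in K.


T_ant = 0.85700 * 298.06 + (1 - 0.85700) * 251.49 = 291.4 K

291.4 K


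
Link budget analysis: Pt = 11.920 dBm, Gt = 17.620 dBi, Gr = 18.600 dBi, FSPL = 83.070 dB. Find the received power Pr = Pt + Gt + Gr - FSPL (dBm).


Pr = 11.920 + 17.620 + 18.600 - 83.070 = -34.93 dBm

-34.93 dBm


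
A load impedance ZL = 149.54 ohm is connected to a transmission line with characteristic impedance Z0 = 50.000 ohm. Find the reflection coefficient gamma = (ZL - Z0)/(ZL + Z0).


gamma = (149.54 - 50.000) / (149.54 + 50.000) = 0.4988

0.4988


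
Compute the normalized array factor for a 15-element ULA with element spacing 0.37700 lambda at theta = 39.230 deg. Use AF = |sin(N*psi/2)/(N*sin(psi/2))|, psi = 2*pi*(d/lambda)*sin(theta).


psi = 2*pi*0.37700*sin(39.230 deg) = 1.498087 rad
AF = |sin(15*1.498087/2) / (15*sin(1.498087/2))| = 0.09510

0.09510


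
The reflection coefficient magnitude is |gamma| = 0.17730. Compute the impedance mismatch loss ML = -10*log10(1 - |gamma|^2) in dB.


ML = -10 * log10(1 - 0.17730^2) = -10 * log10(0.96856471) = 0.1387 dB

0.1387 dB


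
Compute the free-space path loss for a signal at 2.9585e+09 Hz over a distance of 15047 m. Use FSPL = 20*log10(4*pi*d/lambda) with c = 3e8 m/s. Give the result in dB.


lambda = c / f = 3.0000e+08 / 2.9585e+09 = 0.1014027 m
FSPL = 20 * log10(4*pi*15047/0.1014027) = 125.4 dB

125.4 dB


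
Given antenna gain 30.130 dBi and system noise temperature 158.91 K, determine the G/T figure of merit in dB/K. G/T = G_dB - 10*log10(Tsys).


G/T = 30.130 - 10*log10(158.91) = 30.130 - 22.01151 = 8.118 dB/K

8.118 dB/K


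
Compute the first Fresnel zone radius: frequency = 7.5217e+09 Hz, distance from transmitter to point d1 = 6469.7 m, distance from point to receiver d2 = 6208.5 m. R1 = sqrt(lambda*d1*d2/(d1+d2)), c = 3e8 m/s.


lambda = c / f = 3.0000e+08 / 7.5217e+09 = 0.03988460 m
R1 = sqrt(0.03988460 * 6469.7 * 6208.5 / (6469.7 + 6208.5)) = 11.24 m

11.24 m


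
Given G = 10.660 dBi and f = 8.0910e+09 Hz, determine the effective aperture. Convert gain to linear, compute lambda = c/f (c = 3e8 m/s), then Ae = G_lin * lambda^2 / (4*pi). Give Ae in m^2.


lambda = c / f = 3.0000e+08 / 8.0910e+09 = 0.03707824 m
G_linear = 10^(10.660/10) = 11.64126
Ae = G_linear * lambda^2 / (4*pi) = 11.64126 * 0.03707824^2 / (4*pi) = 1.274e-03 m^2

1.274e-03 m^2


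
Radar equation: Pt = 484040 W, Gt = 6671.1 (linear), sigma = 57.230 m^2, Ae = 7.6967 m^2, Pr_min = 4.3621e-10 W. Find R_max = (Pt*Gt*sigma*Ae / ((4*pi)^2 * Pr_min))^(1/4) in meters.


R^4 = 484040*6671.1*57.230*7.6967 / ((4*pi)^2 * 4.3621e-10) = 2.064865e+19
R_max = 2.064865e+19^0.25 = 67410 m

67410 m


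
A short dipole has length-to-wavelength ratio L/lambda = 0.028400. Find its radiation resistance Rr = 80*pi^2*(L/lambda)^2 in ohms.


Rr = 80 * pi^2 * (0.028400)^2 = 80 * 9.869604 * 8.065600e-04 = 0.6368 ohm

0.6368 ohm


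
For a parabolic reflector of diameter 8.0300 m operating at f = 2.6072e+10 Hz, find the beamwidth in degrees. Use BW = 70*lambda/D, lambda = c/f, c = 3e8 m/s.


lambda = c / f = 3.0000e+08 / 2.6072e+10 = 0.01150660 m
BW = 70 * 0.01150660 / 8.0300 = 0.1003 deg

0.1003 deg


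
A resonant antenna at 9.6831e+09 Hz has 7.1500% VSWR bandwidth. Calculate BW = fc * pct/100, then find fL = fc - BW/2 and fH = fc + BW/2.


BW = 9.6831e+09 * 7.1500/100 = 6.923416e+08 Hz
fL = 9.6831e+09 - 6.923416e+08/2 = 9.337e+09 Hz
fH = 9.6831e+09 + 6.923416e+08/2 = 1.003e+10 Hz

BW=6.923e+08 Hz, fL=9.337e+09 Hz, fH=1.003e+10 Hz


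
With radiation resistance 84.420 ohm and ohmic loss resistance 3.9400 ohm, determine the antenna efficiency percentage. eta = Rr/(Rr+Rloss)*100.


eta = 84.420 / (84.420 + 3.9400) * 100 = 95.54%

95.54%


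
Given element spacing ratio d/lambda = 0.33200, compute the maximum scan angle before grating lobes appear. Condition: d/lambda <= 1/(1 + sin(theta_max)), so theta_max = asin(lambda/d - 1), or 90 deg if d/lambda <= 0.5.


lambda/d - 1 = 1/0.33200 - 1 = 2.012048 >= 1
d/lambda <= 0.5, so the array can scan to endfire without grating lobes: theta_max = 90 deg

90 deg


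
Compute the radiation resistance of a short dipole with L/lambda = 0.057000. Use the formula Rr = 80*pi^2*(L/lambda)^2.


Rr = 80 * pi^2 * (0.057000)^2 = 80 * 9.869604 * 3.249000e-03 = 2.565 ohm

2.565 ohm


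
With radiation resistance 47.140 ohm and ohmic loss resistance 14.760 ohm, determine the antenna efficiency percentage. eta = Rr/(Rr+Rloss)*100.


eta = 47.140 / (47.140 + 14.760) * 100 = 76.16%

76.16%


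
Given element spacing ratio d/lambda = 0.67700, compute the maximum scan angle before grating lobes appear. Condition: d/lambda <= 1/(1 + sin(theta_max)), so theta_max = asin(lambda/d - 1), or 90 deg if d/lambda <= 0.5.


lambda/d - 1 = 1/0.67700 - 1 = 0.4771049
theta_max = asin(0.4771049) = 28.50 deg

28.50 deg


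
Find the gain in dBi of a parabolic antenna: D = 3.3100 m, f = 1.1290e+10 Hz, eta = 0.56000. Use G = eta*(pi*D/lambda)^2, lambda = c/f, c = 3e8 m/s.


lambda = c / f = 3.0000e+08 / 1.1290e+10 = 0.02657219 m
G_linear = 0.56000 * (pi * 3.3100 / 0.02657219)^2 = 85760.85
G_dBi = 10 * log10(85760.85) = 49.33 dBi

49.33 dBi


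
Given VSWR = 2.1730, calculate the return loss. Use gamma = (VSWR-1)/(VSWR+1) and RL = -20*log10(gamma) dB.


gamma = (2.1730 - 1) / (2.1730 + 1) = 0.3696817
RL = -20 * log10(0.3696817) = 8.643 dB

8.643 dB


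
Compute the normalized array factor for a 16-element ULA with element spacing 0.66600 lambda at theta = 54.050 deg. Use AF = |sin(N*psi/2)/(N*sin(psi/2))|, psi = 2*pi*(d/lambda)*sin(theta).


psi = 2*pi*0.66600*sin(54.050 deg) = 3.387559 rad
AF = |sin(16*3.387559/2) / (16*sin(3.387559/2))| = 0.05808

0.05808


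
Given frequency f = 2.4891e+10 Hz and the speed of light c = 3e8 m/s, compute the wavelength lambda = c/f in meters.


lambda = c / f = 3.0000e+08 / 2.4891e+10 = 0.01205 m

0.01205 m


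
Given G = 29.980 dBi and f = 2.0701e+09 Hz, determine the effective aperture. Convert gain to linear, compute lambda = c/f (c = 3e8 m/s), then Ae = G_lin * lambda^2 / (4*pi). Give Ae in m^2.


lambda = c / f = 3.0000e+08 / 2.0701e+09 = 0.1449205 m
G_linear = 10^(29.980/10) = 995.4054
Ae = G_linear * lambda^2 / (4*pi) = 995.4054 * 0.1449205^2 / (4*pi) = 1.664 m^2

1.664 m^2


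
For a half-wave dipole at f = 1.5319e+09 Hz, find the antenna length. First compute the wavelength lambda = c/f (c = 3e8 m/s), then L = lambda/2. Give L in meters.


lambda = c / f = 3.0000e+08 / 1.5319e+09 = 0.1958352 m
L = lambda / 2 = 0.1958352 / 2 = 0.09792 m

0.09792 m


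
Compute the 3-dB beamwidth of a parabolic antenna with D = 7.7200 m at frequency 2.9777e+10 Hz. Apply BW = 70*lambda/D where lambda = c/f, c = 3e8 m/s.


lambda = c / f = 3.0000e+08 / 2.9777e+10 = 0.01007489 m
BW = 70 * 0.01007489 / 7.7200 = 0.09135 deg

0.09135 deg


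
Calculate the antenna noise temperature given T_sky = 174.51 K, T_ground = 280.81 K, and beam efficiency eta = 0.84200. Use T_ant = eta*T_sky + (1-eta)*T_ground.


T_ant = 0.84200 * 174.51 + (1 - 0.84200) * 280.81 = 191.3 K

191.3 K


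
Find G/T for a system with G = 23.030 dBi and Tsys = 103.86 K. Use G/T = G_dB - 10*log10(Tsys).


G/T = 23.030 - 10*log10(103.86) = 23.030 - 20.16448 = 2.866 dB/K

2.866 dB/K


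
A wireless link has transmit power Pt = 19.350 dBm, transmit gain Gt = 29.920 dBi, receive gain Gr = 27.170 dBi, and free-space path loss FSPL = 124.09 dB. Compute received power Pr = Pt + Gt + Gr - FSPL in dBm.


Pr = 19.350 + 29.920 + 27.170 - 124.09 = -47.65 dBm

-47.65 dBm


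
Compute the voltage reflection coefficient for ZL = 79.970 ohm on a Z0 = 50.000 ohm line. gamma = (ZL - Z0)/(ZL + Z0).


gamma = (79.970 - 50.000) / (79.970 + 50.000) = 0.2306

0.2306


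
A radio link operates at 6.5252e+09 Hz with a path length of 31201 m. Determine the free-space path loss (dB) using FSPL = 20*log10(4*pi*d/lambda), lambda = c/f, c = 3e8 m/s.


lambda = c / f = 3.0000e+08 / 6.5252e+09 = 0.04597560 m
FSPL = 20 * log10(4*pi*31201/0.04597560) = 138.6 dB

138.6 dB


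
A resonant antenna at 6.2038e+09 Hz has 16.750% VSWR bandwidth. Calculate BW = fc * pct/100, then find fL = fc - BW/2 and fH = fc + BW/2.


BW = 6.2038e+09 * 16.750/100 = 1.039136e+09 Hz
fL = 6.2038e+09 - 1.039136e+09/2 = 5.684e+09 Hz
fH = 6.2038e+09 + 1.039136e+09/2 = 6.723e+09 Hz

BW=1.039e+09 Hz, fL=5.684e+09 Hz, fH=6.723e+09 Hz


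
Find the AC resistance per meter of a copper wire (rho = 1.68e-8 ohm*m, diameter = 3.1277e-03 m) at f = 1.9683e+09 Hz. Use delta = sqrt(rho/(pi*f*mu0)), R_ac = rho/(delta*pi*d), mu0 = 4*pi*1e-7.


delta = sqrt(1.68e-8 / (pi * 1.9683e+09 * 4*pi*1e-7)) = 1.470378e-06 m
R_ac = 1.68e-8 / (1.470378e-06 * pi * 3.1277e-03) = 1.163 ohm/m

1.163 ohm/m


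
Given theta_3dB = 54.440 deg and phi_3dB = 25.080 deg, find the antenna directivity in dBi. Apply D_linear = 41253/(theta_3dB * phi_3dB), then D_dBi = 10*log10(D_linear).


D_linear = 41253 / (54.440 * 25.080) = 30.21412
D_dBi = 10 * log10(30.21412) = 14.80 dBi

14.80 dBi


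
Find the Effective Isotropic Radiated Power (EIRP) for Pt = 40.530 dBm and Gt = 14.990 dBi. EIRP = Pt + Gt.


EIRP = Pt + Gt = 40.530 + 14.990 = 55.52 dBm

55.52 dBm


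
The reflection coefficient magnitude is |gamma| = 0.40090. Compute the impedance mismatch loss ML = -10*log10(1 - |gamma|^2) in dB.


ML = -10 * log10(1 - 0.40090^2) = -10 * log10(0.83927919) = 0.7609 dB

0.7609 dB


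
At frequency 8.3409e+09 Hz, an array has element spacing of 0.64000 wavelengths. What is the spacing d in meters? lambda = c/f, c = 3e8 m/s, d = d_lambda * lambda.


lambda = c / f = 3.0000e+08 / 8.3409e+09 = 0.03596734 m
d = 0.64000 * 0.03596734 = 0.02302 m

0.02302 m


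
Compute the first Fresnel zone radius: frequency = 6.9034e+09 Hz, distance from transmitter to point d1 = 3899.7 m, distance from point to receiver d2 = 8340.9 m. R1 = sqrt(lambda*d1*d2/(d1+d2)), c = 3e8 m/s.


lambda = c / f = 3.0000e+08 / 6.9034e+09 = 0.04345685 m
R1 = sqrt(0.04345685 * 3899.7 * 8340.9 / (3899.7 + 8340.9)) = 10.75 m

10.75 m


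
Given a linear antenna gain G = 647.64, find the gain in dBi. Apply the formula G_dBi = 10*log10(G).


G_dBi = 10 * log10(647.64) = 28.11 dBi

28.11 dBi


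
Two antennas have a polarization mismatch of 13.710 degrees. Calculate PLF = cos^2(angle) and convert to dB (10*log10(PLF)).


PLF_linear = cos^2(13.710 deg) = 0.9438273
PLF_dB = 10 * log10(0.9438273) = -0.2511 dB

-0.2511 dB


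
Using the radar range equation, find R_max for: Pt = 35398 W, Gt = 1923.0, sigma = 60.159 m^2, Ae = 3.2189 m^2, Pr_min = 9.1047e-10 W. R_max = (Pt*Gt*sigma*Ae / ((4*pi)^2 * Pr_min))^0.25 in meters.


R^4 = 35398*1923.0*60.159*3.2189 / ((4*pi)^2 * 9.1047e-10) = 9.168129e+16
R_max = 9.168129e+16^0.25 = 17401 m

17401 m


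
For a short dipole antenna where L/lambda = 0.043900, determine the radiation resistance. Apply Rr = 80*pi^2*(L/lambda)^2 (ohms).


Rr = 80 * pi^2 * (0.043900)^2 = 80 * 9.869604 * 1.927210e-03 = 1.522 ohm

1.522 ohm


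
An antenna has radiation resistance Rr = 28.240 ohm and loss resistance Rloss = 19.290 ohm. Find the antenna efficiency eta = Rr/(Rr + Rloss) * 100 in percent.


eta = 28.240 / (28.240 + 19.290) * 100 = 59.42%

59.42%


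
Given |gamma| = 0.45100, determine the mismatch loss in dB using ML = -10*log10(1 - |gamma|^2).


ML = -10 * log10(1 - 0.45100^2) = -10 * log10(0.796599) = 0.9876 dB

0.9876 dB


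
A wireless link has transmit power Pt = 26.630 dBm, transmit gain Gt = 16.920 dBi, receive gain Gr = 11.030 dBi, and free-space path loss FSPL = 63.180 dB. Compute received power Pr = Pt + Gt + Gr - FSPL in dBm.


Pr = 26.630 + 16.920 + 11.030 - 63.180 = -8.60 dBm

-8.60 dBm


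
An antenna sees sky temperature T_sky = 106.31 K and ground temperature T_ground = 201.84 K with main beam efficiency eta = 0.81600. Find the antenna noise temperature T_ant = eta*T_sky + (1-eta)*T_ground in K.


T_ant = 0.81600 * 106.31 + (1 - 0.81600) * 201.84 = 123.9 K

123.9 K


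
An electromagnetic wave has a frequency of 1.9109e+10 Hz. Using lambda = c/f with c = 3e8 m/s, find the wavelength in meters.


lambda = c / f = 3.0000e+08 / 1.9109e+10 = 0.01570 m

0.01570 m


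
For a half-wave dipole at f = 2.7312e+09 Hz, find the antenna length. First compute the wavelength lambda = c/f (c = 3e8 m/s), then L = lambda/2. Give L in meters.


lambda = c / f = 3.0000e+08 / 2.7312e+09 = 0.1098418 m
L = lambda / 2 = 0.1098418 / 2 = 0.05492 m

0.05492 m


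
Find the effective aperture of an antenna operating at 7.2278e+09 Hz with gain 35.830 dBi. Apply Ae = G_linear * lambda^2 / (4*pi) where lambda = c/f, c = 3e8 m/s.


lambda = c / f = 3.0000e+08 / 7.2278e+09 = 0.04150641 m
G_linear = 10^(35.830/10) = 3828.247
Ae = G_linear * lambda^2 / (4*pi) = 3828.247 * 0.04150641^2 / (4*pi) = 0.5248 m^2

0.5248 m^2


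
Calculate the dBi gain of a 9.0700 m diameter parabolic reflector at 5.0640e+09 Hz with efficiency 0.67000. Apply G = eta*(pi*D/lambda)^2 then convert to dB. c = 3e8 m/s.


lambda = c / f = 3.0000e+08 / 5.0640e+09 = 0.05924171 m
G_linear = 0.67000 * (pi * 9.0700 / 0.05924171)^2 = 155000.8
G_dBi = 10 * log10(155000.8) = 51.90 dBi

51.90 dBi


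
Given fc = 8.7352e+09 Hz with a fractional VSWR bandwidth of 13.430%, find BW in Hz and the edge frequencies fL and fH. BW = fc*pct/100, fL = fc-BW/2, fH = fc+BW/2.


BW = 8.7352e+09 * 13.430/100 = 1.173137e+09 Hz
fL = 8.7352e+09 - 1.173137e+09/2 = 8.149e+09 Hz
fH = 8.7352e+09 + 1.173137e+09/2 = 9.322e+09 Hz

BW=1.173e+09 Hz, fL=8.149e+09 Hz, fH=9.322e+09 Hz


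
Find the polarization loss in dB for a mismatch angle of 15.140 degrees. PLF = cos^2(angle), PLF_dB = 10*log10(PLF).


PLF_linear = cos^2(15.140 deg) = 0.9317858
PLF_dB = 10 * log10(0.9317858) = -0.3068 dB

-0.3068 dB


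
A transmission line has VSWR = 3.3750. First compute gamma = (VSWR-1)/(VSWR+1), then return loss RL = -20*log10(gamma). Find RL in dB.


gamma = (3.3750 - 1) / (3.3750 + 1) = 0.5428571
RL = -20 * log10(0.5428571) = 5.306 dB

5.306 dB


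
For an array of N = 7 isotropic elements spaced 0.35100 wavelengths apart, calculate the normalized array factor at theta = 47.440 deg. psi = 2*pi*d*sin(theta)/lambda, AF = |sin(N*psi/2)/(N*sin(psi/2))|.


psi = 2*pi*0.35100*sin(47.440 deg) = 1.624429 rad
AF = |sin(7*1.624429/2) / (7*sin(1.624429/2))| = 0.1108

0.1108


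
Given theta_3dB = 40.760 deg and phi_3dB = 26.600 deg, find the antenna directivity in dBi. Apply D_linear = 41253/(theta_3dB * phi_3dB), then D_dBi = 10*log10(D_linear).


D_linear = 41253 / (40.760 * 26.600) = 38.04869
D_dBi = 10 * log10(38.04869) = 15.80 dBi

15.80 dBi


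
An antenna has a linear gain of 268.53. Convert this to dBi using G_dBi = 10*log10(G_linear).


G_dBi = 10 * log10(268.53) = 24.29 dBi

24.29 dBi


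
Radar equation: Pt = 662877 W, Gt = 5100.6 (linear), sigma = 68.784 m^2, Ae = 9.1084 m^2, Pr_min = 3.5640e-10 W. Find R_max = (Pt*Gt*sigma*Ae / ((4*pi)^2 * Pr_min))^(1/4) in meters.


R^4 = 662877*5100.6*68.784*9.1084 / ((4*pi)^2 * 3.5640e-10) = 3.763798e+19
R_max = 3.763798e+19^0.25 = 78326 m

78326 m


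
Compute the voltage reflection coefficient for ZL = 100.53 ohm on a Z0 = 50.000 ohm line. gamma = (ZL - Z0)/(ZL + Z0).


gamma = (100.53 - 50.000) / (100.53 + 50.000) = 0.3357

0.3357


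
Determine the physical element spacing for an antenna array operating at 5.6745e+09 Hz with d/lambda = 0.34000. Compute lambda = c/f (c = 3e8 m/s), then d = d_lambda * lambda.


lambda = c / f = 3.0000e+08 / 5.6745e+09 = 0.05286809 m
d = 0.34000 * 0.05286809 = 0.01798 m

0.01798 m


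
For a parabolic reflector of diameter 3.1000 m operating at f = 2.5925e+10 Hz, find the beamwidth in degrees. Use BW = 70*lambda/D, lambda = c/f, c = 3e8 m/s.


lambda = c / f = 3.0000e+08 / 2.5925e+10 = 0.01157184 m
BW = 70 * 0.01157184 / 3.1000 = 0.2613 deg

0.2613 deg


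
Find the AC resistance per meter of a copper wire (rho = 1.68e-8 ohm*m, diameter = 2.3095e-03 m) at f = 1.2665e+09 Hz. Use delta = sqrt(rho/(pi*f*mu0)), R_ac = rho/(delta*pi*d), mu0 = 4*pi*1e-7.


delta = sqrt(1.68e-8 / (pi * 1.2665e+09 * 4*pi*1e-7)) = 1.833041e-06 m
R_ac = 1.68e-8 / (1.833041e-06 * pi * 2.3095e-03) = 1.263 ohm/m

1.263 ohm/m


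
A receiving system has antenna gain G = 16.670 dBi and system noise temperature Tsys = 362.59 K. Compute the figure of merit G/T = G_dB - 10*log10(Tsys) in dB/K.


G/T = 16.670 - 10*log10(362.59) = 16.670 - 25.59416 = -8.924 dB/K

-8.924 dB/K


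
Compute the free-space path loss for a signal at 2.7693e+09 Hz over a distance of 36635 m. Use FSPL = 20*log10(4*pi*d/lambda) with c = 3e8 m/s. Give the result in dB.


lambda = c / f = 3.0000e+08 / 2.7693e+09 = 0.1083306 m
FSPL = 20 * log10(4*pi*36635/0.1083306) = 132.6 dB

132.6 dB


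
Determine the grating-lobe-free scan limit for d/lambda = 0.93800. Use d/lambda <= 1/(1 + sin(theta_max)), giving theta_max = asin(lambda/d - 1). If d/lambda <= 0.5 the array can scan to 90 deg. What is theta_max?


lambda/d - 1 = 1/0.93800 - 1 = 0.06609808
theta_max = asin(0.06609808) = 3.790 deg

3.790 deg


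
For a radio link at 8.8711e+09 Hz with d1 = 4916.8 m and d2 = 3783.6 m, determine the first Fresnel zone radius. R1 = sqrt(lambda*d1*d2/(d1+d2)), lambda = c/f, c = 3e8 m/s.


lambda = c / f = 3.0000e+08 / 8.8711e+09 = 0.03381768 m
R1 = sqrt(0.03381768 * 4916.8 * 3783.6 / (4916.8 + 3783.6)) = 8.503 m

8.503 m


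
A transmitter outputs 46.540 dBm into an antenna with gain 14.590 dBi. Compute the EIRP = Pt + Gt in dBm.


EIRP = Pt + Gt = 46.540 + 14.590 = 61.13 dBm

61.13 dBm


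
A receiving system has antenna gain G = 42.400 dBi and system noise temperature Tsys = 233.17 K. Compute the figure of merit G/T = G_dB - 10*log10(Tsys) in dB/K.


G/T = 42.400 - 10*log10(233.17) = 42.400 - 23.67673 = 18.72 dB/K

18.72 dB/K


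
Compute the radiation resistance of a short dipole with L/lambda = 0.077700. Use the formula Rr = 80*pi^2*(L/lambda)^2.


Rr = 80 * pi^2 * (0.077700)^2 = 80 * 9.869604 * 6.037290e-03 = 4.767 ohm

4.767 ohm


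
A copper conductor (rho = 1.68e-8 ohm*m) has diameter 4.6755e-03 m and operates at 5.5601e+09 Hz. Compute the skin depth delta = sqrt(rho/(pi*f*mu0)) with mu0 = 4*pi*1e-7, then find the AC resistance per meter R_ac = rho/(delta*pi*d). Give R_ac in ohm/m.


delta = sqrt(1.68e-8 / (pi * 5.5601e+09 * 4*pi*1e-7)) = 8.748497e-07 m
R_ac = 1.68e-8 / (8.748497e-07 * pi * 4.6755e-03) = 1.307 ohm/m

1.307 ohm/m


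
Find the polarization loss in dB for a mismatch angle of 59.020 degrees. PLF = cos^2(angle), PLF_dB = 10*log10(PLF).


PLF_linear = cos^2(59.020 deg) = 0.2649561
PLF_dB = 10 * log10(0.2649561) = -5.768 dB

-5.768 dB


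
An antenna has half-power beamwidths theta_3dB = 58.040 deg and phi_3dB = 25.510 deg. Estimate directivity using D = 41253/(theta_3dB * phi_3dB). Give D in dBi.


D_linear = 41253 / (58.040 * 25.510) = 27.86235
D_dBi = 10 * log10(27.86235) = 14.45 dBi

14.45 dBi


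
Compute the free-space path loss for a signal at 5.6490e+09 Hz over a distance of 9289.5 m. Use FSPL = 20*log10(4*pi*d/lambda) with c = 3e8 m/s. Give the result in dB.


lambda = c / f = 3.0000e+08 / 5.6490e+09 = 0.05310674 m
FSPL = 20 * log10(4*pi*9289.5/0.05310674) = 126.8 dB

126.8 dB


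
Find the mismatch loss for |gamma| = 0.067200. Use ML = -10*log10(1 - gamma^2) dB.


ML = -10 * log10(1 - 0.067200^2) = -10 * log10(0.99548416) = 0.01966 dB

0.01966 dB


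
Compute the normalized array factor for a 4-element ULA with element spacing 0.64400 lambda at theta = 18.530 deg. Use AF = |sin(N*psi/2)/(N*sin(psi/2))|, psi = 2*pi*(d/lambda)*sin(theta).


psi = 2*pi*0.64400*sin(18.530 deg) = 1.285941 rad
AF = |sin(4*1.285941/2) / (4*sin(1.285941/2))| = 0.2249

0.2249


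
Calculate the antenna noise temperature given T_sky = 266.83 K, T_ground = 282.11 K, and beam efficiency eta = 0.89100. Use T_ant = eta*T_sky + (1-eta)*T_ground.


T_ant = 0.89100 * 266.83 + (1 - 0.89100) * 282.11 = 268.5 K

268.5 K


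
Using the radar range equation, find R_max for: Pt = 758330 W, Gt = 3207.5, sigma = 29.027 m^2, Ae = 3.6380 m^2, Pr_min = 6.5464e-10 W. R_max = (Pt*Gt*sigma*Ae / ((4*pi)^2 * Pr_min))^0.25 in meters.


R^4 = 758330*3207.5*29.027*3.6380 / ((4*pi)^2 * 6.5464e-10) = 2.484663e+18
R_max = 2.484663e+18^0.25 = 39702 m

39702 m


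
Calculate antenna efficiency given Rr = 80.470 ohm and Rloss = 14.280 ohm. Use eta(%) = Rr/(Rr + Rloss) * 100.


eta = 80.470 / (80.470 + 14.280) * 100 = 84.93%

84.93%


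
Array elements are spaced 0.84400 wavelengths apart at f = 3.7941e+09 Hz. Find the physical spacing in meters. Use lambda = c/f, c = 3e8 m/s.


lambda = c / f = 3.0000e+08 / 3.7941e+09 = 0.07907014 m
d = 0.84400 * 0.07907014 = 0.06674 m

0.06674 m


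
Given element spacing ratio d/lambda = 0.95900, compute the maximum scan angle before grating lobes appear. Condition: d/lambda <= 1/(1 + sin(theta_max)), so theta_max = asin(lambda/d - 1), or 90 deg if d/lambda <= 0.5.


lambda/d - 1 = 1/0.95900 - 1 = 0.04275287
theta_max = asin(0.04275287) = 2.450 deg

2.450 deg


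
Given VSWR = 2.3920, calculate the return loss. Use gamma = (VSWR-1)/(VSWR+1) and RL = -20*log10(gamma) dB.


gamma = (2.3920 - 1) / (2.3920 + 1) = 0.4103774
RL = -20 * log10(0.4103774) = 7.736 dB

7.736 dB


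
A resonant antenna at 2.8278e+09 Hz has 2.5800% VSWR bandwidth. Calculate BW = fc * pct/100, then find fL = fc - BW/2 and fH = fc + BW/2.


BW = 2.8278e+09 * 2.5800/100 = 7.295724e+07 Hz
fL = 2.8278e+09 - 7.295724e+07/2 = 2.791e+09 Hz
fH = 2.8278e+09 + 7.295724e+07/2 = 2.864e+09 Hz

BW=7.296e+07 Hz, fL=2.791e+09 Hz, fH=2.864e+09 Hz


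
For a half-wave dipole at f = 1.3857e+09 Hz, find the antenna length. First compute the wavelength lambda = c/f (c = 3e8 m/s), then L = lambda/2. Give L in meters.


lambda = c / f = 3.0000e+08 / 1.3857e+09 = 0.2164971 m
L = lambda / 2 = 0.2164971 / 2 = 0.1082 m

0.1082 m


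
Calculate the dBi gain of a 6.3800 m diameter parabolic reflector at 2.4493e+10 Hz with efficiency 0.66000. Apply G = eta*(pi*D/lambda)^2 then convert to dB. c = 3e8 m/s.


lambda = c / f = 3.0000e+08 / 2.4493e+10 = 0.01224840 m
G_linear = 0.66000 * (pi * 6.3800 / 0.01224840)^2 = 1.767365e+06
G_dBi = 10 * log10(1.767365e+06) = 62.47 dBi

62.47 dBi


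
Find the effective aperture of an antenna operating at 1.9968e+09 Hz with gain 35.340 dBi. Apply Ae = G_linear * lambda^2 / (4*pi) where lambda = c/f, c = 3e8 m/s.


lambda = c / f = 3.0000e+08 / 1.9968e+09 = 0.1502404 m
G_linear = 10^(35.340/10) = 3419.794
Ae = G_linear * lambda^2 / (4*pi) = 3419.794 * 0.1502404^2 / (4*pi) = 6.143 m^2

6.143 m^2


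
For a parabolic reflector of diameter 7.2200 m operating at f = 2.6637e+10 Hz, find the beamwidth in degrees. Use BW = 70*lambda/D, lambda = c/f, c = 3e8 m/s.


lambda = c / f = 3.0000e+08 / 2.6637e+10 = 0.01126253 m
BW = 70 * 0.01126253 / 7.2200 = 0.1092 deg

0.1092 deg


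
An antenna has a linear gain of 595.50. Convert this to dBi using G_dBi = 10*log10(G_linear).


G_dBi = 10 * log10(595.50) = 27.75 dBi

27.75 dBi


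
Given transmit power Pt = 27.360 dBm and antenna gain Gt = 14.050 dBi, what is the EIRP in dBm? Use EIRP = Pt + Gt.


EIRP = Pt + Gt = 27.360 + 14.050 = 41.41 dBm

41.41 dBm


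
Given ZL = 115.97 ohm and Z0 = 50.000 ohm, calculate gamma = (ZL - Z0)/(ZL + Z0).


gamma = (115.97 - 50.000) / (115.97 + 50.000) = 0.3975

0.3975


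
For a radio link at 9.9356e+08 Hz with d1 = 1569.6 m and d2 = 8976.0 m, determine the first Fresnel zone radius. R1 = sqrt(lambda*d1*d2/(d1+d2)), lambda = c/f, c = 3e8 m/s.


lambda = c / f = 3.0000e+08 / 9.9356e+08 = 0.3019445 m
R1 = sqrt(0.3019445 * 1569.6 * 8976.0 / (1569.6 + 8976.0)) = 20.08 m

20.08 m


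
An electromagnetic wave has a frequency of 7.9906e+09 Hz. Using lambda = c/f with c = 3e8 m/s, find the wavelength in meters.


lambda = c / f = 3.0000e+08 / 7.9906e+09 = 0.03754 m

0.03754 m


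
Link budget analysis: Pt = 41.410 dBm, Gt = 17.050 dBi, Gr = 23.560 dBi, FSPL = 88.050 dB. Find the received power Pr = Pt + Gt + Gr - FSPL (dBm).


Pr = 41.410 + 17.050 + 23.560 - 88.050 = -6.03 dBm

-6.03 dBm


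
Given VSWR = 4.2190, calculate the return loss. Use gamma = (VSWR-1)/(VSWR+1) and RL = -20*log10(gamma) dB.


gamma = (4.2190 - 1) / (4.2190 + 1) = 0.6167848
RL = -20 * log10(0.6167848) = 4.197 dB

4.197 dB


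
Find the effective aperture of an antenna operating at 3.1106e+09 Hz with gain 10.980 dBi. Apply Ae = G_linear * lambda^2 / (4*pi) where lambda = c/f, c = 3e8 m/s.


lambda = c / f = 3.0000e+08 / 3.1106e+09 = 0.09644442 m
G_linear = 10^(10.980/10) = 12.53141
Ae = G_linear * lambda^2 / (4*pi) = 12.53141 * 0.09644442^2 / (4*pi) = 9.276e-03 m^2

9.276e-03 m^2


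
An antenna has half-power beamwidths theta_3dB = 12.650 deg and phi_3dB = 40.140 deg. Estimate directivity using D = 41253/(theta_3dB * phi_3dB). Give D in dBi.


D_linear = 41253 / (12.650 * 40.140) = 81.24332
D_dBi = 10 * log10(81.24332) = 19.10 dBi

19.10 dBi


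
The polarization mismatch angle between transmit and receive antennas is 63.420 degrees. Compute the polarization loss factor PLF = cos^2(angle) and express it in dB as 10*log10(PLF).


PLF_linear = cos^2(63.420 deg) = 0.2002088
PLF_dB = 10 * log10(0.2002088) = -6.985 dB

-6.985 dB


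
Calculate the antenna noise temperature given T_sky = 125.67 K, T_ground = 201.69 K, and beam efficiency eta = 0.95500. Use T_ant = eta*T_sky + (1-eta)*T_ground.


T_ant = 0.95500 * 125.67 + (1 - 0.95500) * 201.69 = 129.1 K

129.1 K


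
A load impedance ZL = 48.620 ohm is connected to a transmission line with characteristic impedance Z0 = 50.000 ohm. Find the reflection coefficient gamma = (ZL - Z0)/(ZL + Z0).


gamma = (48.620 - 50.000) / (48.620 + 50.000) = -0.01399

-0.01399


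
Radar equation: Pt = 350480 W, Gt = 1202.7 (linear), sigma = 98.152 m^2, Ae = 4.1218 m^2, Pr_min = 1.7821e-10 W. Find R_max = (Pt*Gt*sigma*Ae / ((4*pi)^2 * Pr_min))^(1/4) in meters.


R^4 = 350480*1202.7*98.152*4.1218 / ((4*pi)^2 * 1.7821e-10) = 6.059752e+18
R_max = 6.059752e+18^0.25 = 49615 m

49615 m


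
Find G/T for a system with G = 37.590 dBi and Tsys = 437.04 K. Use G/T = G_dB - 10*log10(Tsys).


G/T = 37.590 - 10*log10(437.04) = 37.590 - 26.40521 = 11.18 dB/K

11.18 dB/K


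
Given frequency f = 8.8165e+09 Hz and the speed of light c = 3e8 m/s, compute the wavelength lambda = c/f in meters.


lambda = c / f = 3.0000e+08 / 8.8165e+09 = 0.03403 m

0.03403 m


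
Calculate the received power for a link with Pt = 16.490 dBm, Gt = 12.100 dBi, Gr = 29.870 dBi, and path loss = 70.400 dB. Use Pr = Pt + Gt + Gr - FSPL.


Pr = 16.490 + 12.100 + 29.870 - 70.400 = -11.94 dBm

-11.94 dBm


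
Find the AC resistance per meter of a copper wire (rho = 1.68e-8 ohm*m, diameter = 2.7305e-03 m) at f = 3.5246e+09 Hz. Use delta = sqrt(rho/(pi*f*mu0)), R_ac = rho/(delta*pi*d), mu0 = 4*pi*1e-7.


delta = sqrt(1.68e-8 / (pi * 3.5246e+09 * 4*pi*1e-7)) = 1.098803e-06 m
R_ac = 1.68e-8 / (1.098803e-06 * pi * 2.7305e-03) = 1.782 ohm/m

1.782 ohm/m


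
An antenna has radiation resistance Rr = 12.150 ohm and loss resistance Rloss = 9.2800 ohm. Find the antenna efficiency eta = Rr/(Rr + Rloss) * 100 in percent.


eta = 12.150 / (12.150 + 9.2800) * 100 = 56.70%

56.70%


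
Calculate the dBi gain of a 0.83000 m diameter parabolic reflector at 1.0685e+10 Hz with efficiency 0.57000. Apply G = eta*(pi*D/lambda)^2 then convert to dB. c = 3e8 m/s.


lambda = c / f = 3.0000e+08 / 1.0685e+10 = 0.02807674 m
G_linear = 0.57000 * (pi * 0.83000 / 0.02807674)^2 = 4916.289
G_dBi = 10 * log10(4916.289) = 36.92 dBi

36.92 dBi


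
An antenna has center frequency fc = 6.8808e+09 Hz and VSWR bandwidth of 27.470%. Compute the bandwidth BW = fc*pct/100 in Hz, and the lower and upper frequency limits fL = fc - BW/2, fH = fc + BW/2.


BW = 6.8808e+09 * 27.470/100 = 1.890156e+09 Hz
fL = 6.8808e+09 - 1.890156e+09/2 = 5.936e+09 Hz
fH = 6.8808e+09 + 1.890156e+09/2 = 7.826e+09 Hz

BW=1.890e+09 Hz, fL=5.936e+09 Hz, fH=7.826e+09 Hz


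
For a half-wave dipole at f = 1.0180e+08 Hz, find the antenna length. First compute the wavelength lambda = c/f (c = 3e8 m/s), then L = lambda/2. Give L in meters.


lambda = c / f = 3.0000e+08 / 1.0180e+08 = 2.946955 m
L = lambda / 2 = 2.946955 / 2 = 1.473 m

1.473 m


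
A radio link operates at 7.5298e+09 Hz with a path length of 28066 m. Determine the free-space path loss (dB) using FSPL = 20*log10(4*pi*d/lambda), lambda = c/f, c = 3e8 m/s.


lambda = c / f = 3.0000e+08 / 7.5298e+09 = 0.03984170 m
FSPL = 20 * log10(4*pi*28066/0.03984170) = 138.9 dB

138.9 dB


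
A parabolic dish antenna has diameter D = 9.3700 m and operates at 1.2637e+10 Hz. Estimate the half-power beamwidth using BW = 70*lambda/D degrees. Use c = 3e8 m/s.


lambda = c / f = 3.0000e+08 / 1.2637e+10 = 0.02373981 m
BW = 70 * 0.02373981 / 9.3700 = 0.1774 deg

0.1774 deg


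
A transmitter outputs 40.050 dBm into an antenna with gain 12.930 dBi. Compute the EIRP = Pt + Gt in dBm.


EIRP = Pt + Gt = 40.050 + 12.930 = 52.98 dBm

52.98 dBm


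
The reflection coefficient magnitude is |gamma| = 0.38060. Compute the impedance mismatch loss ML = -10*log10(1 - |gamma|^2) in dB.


ML = -10 * log10(1 - 0.38060^2) = -10 * log10(0.85514364) = 0.6796 dB

0.6796 dB


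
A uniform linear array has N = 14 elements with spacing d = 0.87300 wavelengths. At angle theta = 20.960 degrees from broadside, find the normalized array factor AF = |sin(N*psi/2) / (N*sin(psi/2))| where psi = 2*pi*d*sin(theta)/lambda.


psi = 2*pi*0.87300*sin(20.960 deg) = 1.962152 rad
AF = |sin(14*1.962152/2) / (14*sin(1.962152/2))| = 0.07909

0.07909


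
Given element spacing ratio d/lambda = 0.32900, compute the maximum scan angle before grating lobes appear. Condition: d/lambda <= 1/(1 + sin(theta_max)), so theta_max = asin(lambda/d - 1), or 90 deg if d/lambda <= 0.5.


lambda/d - 1 = 1/0.32900 - 1 = 2.039514 >= 1
d/lambda <= 0.5, so the array can scan to endfire without grating lobes: theta_max = 90 deg

90 deg


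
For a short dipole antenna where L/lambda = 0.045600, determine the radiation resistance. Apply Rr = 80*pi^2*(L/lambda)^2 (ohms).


Rr = 80 * pi^2 * (0.045600)^2 = 80 * 9.869604 * 2.079360e-03 = 1.642 ohm

1.642 ohm


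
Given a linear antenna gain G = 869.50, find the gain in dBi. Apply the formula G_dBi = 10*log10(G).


G_dBi = 10 * log10(869.50) = 29.39 dBi

29.39 dBi


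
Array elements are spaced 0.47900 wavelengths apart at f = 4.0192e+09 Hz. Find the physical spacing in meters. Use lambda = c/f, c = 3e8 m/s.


lambda = c / f = 3.0000e+08 / 4.0192e+09 = 0.07464172 m
d = 0.47900 * 0.07464172 = 0.03575 m

0.03575 m


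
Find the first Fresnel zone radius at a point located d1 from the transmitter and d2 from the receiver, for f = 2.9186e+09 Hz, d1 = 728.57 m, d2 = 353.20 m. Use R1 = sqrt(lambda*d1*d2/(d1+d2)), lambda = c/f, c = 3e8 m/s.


lambda = c / f = 3.0000e+08 / 2.9186e+09 = 0.1027890 m
R1 = sqrt(0.1027890 * 728.57 * 353.20 / (728.57 + 353.20)) = 4.945 m

4.945 m


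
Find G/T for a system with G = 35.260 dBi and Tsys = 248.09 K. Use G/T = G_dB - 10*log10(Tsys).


G/T = 35.260 - 10*log10(248.09) = 35.260 - 23.94609 = 11.31 dB/K

11.31 dB/K


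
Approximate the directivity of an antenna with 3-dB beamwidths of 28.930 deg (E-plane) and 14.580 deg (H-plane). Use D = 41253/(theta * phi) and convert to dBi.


D_linear = 41253 / (28.930 * 14.580) = 97.80242
D_dBi = 10 * log10(97.80242) = 19.90 dBi

19.90 dBi


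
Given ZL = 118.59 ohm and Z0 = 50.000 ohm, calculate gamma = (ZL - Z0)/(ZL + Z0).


gamma = (118.59 - 50.000) / (118.59 + 50.000) = 0.4068

0.4068


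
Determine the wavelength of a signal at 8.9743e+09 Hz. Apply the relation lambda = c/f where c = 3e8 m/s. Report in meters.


lambda = c / f = 3.0000e+08 / 8.9743e+09 = 0.03343 m

0.03343 m


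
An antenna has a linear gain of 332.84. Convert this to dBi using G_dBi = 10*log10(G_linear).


G_dBi = 10 * log10(332.84) = 25.22 dBi

25.22 dBi


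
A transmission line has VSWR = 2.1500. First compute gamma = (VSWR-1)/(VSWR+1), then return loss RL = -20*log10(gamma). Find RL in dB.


gamma = (2.1500 - 1) / (2.1500 + 1) = 0.3650794
RL = -20 * log10(0.3650794) = 8.752 dB

8.752 dB


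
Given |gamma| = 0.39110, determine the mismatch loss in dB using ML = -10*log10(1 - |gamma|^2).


ML = -10 * log10(1 - 0.39110^2) = -10 * log10(0.84704079) = 0.7210 dB

0.7210 dB


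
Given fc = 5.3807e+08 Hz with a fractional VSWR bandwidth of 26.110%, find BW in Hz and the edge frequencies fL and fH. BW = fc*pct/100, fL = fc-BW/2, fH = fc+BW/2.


BW = 5.3807e+08 * 26.110/100 = 1.404901e+08 Hz
fL = 5.3807e+08 - 1.404901e+08/2 = 4.678e+08 Hz
fH = 5.3807e+08 + 1.404901e+08/2 = 6.083e+08 Hz

BW=1.405e+08 Hz, fL=4.678e+08 Hz, fH=6.083e+08 Hz


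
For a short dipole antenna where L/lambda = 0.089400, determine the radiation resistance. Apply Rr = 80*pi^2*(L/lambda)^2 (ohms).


Rr = 80 * pi^2 * (0.089400)^2 = 80 * 9.869604 * 7.992360e-03 = 6.311 ohm

6.311 ohm


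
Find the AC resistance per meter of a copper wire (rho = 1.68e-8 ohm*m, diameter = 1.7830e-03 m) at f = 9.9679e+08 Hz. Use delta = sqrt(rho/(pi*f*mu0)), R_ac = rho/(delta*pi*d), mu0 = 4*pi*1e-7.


delta = sqrt(1.68e-8 / (pi * 9.9679e+08 * 4*pi*1e-7)) = 2.066203e-06 m
R_ac = 1.68e-8 / (2.066203e-06 * pi * 1.7830e-03) = 1.452 ohm/m

1.452 ohm/m


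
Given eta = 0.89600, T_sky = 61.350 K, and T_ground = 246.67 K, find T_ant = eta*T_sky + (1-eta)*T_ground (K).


T_ant = 0.89600 * 61.350 + (1 - 0.89600) * 246.67 = 80.62 K

80.62 K


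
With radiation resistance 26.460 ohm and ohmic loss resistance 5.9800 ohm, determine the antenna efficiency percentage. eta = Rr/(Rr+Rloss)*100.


eta = 26.460 / (26.460 + 5.9800) * 100 = 81.57%

81.57%


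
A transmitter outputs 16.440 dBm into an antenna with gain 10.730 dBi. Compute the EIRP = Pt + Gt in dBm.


EIRP = Pt + Gt = 16.440 + 10.730 = 27.17 dBm

27.17 dBm


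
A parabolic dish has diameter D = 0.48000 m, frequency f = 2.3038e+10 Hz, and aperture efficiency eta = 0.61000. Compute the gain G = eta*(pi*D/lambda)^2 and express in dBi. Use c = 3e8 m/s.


lambda = c / f = 3.0000e+08 / 2.3038e+10 = 0.01302196 m
G_linear = 0.61000 * (pi * 0.48000 / 0.01302196)^2 = 8180.114
G_dBi = 10 * log10(8180.114) = 39.13 dBi

39.13 dBi


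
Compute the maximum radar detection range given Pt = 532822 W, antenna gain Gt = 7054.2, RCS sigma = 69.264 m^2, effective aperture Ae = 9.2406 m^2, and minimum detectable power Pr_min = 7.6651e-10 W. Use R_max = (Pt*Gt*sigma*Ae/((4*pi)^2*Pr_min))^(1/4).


R^4 = 532822*7054.2*69.264*9.2406 / ((4*pi)^2 * 7.6651e-10) = 1.987468e+19
R_max = 1.987468e+19^0.25 = 66769 m

66769 m


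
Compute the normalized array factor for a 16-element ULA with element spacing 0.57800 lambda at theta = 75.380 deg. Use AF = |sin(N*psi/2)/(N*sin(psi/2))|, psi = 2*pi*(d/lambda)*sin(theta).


psi = 2*pi*0.57800*sin(75.380 deg) = 3.514091 rad
AF = |sin(16*3.514091/2) / (16*sin(3.514091/2))| = 0.01023

0.01023


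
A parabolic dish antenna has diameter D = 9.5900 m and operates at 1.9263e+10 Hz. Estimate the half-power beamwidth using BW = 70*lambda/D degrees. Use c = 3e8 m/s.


lambda = c / f = 3.0000e+08 / 1.9263e+10 = 0.01557390 m
BW = 70 * 0.01557390 / 9.5900 = 0.1137 deg

0.1137 deg
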